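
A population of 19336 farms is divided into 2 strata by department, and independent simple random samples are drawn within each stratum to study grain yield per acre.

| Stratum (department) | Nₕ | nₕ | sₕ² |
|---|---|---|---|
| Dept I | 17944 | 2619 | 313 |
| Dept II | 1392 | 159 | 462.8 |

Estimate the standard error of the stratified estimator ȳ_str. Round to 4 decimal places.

0.3182

Var(ȳ_str) = Σₕ Wₕ²(1 − fₕ)sₕ²/nₕ with Wₕ = Nₕ/N, N = 19336.
Dept I: Wₕ = 0.92800993; term = 0.92800993²·(1 − 0.14595408)·313/2619 = 0.087901302.
Dept II: Wₕ = 0.07199007; term = 0.07199007²·(1 − 0.11422414)·462.8/159 = 0.013361809.
Sum = 0.10126311.
SE = √(0.10126311) = 0.3182.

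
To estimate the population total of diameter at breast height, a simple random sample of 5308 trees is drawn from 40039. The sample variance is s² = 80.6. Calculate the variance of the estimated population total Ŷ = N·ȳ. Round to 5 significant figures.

Var(Ŷ) = N²·Var(ȳ) = N²·(1 − n/N)·s²/n.
f = 5308/40039 = 0.13257074; Var(ȳ) = 0.86742926·80.6/5308 = 0.01317159.
Var(Ŷ) = 40039² · 0.01317159 = 2.1115659 × 10^7.

2.1116 × 10^7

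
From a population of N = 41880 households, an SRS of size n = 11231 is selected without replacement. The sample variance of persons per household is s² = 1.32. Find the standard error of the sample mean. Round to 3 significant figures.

0.00927

Under SRS without replacement, Var(ȳ) = (1 − f)·s²/n with f = n/N = 11231/41880 = 0.26817096.
Var(ȳ) = (1 − 0.26817096)·1.32/11231 = 0.73182904·1.1753183 × 10^-4 = 8.6013207 × 10^-5.
SE(ȳ) = √(8.6013207 × 10^-5) = 0.00927.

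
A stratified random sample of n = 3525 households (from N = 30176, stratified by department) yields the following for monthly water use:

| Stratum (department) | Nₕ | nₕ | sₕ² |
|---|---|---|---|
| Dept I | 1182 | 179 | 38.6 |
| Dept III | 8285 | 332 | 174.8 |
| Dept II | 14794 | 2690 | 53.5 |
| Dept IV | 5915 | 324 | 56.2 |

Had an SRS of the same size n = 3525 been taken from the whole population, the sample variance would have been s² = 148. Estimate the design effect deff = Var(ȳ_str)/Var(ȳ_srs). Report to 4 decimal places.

1.3104

Var(ȳ_str) = Σ Wₕ²(1−fₕ)sₕ²/nₕ with Wₕ = Nₕ/30176:
  Dept I: (1182/30176)²·(1−179/1182)·38.6/179 = 2.8075619 × 10^-4
  Dept III: (8285/30176)²·(1−332/8285)·174.8/332 = 0.038098116
  Dept II: (14794/30176)²·(1−2690/14794)·53.5/2690 = 0.0039110439
  Dept IV: (5915/30176)²·(1−324/5915)·56.2/324 = 0.0062995888
  → Var(ȳ_str) = 0.048589505.
Var(ȳ_srs) = (1 − 3525/30176)·148/3525 = 0.037081256.
deff = 0.048589505 / 0.037081256 = 1.3104.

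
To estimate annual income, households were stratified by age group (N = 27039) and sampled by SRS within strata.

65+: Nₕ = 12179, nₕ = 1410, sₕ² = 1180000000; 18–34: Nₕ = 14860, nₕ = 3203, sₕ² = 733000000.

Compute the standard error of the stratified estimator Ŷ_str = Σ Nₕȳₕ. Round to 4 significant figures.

1.222 × 10^7

Var(Ŷ_str) = Σₕ Nₕ²(1 − fₕ)sₕ²/nₕ.
65+: 12179²·(1 − 1410/12179)·1180000000/1410 = 1.0976147 × 10^14.
18–34: 14860²·(1 − 3203/14860)·733000000/3203 = 3.9641734 × 10^13.
Sum = 1.494032 × 10^14.
SE = √(1.494032 × 10^14) = 1.222 × 10^7.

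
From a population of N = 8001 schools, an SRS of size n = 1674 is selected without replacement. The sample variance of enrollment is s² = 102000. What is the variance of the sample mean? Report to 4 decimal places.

Under SRS without replacement, Var(ȳ) = (1 − f)·s²/n with f = n/N = 1674/8001 = 0.20922385.
Var(ȳ) = (1 − 0.20922385)·102000/1674 = 0.79077615·60.9319 = 48.183493.

48.1835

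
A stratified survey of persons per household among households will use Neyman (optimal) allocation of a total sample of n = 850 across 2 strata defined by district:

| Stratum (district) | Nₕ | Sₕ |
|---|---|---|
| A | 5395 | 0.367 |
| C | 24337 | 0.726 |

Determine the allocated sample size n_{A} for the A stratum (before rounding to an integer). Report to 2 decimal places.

Neyman allocation: nₕ = n·NₕSₕ / Σⱼ NⱼSⱼ.
Σ NⱼSⱼ = 5395·0.367 + 24337·0.726 = 19648.627.
n_{A} = 850·5395·0.367 / 19648.627 = 85.65.

85.65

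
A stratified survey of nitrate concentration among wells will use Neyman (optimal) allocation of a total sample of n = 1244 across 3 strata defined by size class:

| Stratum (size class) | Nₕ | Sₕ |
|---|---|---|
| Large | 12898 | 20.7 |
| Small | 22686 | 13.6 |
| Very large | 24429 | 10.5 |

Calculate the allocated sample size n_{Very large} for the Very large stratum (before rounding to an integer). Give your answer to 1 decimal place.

Neyman allocation: nₕ = n·NₕSₕ / Σⱼ NⱼSⱼ.
Σ NⱼSⱼ = 12898·20.7 + 22686·13.6 + 24429·10.5 = 832022.7.
n_{Very large} = 1244·24429·10.5 / 832022.7 = 383.5.

383.5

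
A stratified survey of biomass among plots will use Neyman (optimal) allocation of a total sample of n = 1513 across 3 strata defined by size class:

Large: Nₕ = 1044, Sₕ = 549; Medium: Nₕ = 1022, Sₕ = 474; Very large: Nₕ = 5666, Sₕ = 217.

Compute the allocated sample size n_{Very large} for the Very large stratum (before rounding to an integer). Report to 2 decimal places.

813.37

Neyman allocation: nₕ = n·NₕSₕ / Σⱼ NⱼSⱼ.
Σ NⱼSⱼ = 1044·549 + 1022·474 + 5666·217 = 2.287106 × 10^6.
n_{Very large} = 1513·5666·217 / (2.287106 × 10^6) = 813.37.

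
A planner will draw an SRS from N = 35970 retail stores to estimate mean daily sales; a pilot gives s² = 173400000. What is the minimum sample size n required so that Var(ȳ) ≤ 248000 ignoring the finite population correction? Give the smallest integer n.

700

Without fpc, n₀ = s²/D = 173400000/248000 = 699.1935.
Rounding up, n = 700.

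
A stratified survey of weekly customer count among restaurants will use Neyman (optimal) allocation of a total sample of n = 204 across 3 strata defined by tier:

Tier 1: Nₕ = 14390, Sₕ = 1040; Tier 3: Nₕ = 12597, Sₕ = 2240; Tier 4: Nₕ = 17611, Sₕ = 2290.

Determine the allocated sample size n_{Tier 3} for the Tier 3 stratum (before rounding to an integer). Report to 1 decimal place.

68.9

Neyman allocation: nₕ = n·NₕSₕ / Σⱼ NⱼSⱼ.
Σ NⱼSⱼ = 14390·1040 + 12597·2240 + 17611·2290 = 8.351207 × 10^7.
n_{Tier 3} = 204·12597·2240 / (8.351207 × 10^7) = 68.9.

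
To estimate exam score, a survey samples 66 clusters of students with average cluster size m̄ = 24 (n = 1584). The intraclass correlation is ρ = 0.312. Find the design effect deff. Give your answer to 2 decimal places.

8.18

deff = 1 + (24 − 1)·0.312 = 1 + 7.176 = 8.176.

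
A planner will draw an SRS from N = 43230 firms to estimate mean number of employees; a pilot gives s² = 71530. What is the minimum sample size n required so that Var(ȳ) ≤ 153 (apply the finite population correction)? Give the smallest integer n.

463

Without fpc, n₀ = s²/D = 71530/153 = 467.5163.
With fpc, (1 − n/N)·s²/n ≤ D requires n ≥ n₀/(1 + n₀/N) = 467.5163/(1 + 467.5163/43230) = 462.5144.
Rounding up, n = 463.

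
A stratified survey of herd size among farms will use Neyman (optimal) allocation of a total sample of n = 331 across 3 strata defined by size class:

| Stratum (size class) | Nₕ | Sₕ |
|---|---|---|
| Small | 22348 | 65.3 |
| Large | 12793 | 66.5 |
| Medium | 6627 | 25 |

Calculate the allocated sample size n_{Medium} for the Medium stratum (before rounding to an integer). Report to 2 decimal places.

22.15

Neyman allocation: nₕ = n·NₕSₕ / Σⱼ NⱼSⱼ.
Σ NⱼSⱼ = 22348·65.3 + 12793·66.5 + 6627·25 = 2.4757339 × 10^6.
n_{Medium} = 331·6627·25 / (2.4757339 × 10^6) = 22.15.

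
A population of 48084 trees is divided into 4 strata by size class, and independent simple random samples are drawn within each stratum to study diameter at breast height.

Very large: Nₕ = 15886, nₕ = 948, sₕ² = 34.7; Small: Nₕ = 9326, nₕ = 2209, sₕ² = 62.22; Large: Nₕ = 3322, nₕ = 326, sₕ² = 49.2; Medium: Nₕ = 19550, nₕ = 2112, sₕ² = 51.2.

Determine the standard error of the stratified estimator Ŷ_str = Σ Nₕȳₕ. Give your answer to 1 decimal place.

Var(Ŷ_str) = Σₕ Nₕ²(1 − fₕ)sₕ²/nₕ.
Very large: 15886²·(1 − 948/15886)·34.7/948 = 8.6861665 × 10^6.
Small: 9326²·(1 − 2209/9326)·62.22/2209 = 1.8695052 × 10^6.
Large: 3322²·(1 − 326/3322)·49.2/326 = 1.5020657 × 10^6.
Medium: 19550²·(1 − 2112/19550)·51.2/2112 = 8.2645552 × 10^6.
Sum = 2.0322293 × 10^7.
SE = √(2.0322293 × 10^7) = 4508.0.

4508.0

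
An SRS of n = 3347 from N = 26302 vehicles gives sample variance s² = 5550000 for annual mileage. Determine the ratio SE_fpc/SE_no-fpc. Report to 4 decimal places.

0.9342

f = n/N = 3347/26302 = 0.12725268.
SE_no-fpc = √(s²/n) = 40.721019; SE_fpc = √((1−f)s²/n) = 38.041961.
Ratio = √(1−f) = 0.93420946.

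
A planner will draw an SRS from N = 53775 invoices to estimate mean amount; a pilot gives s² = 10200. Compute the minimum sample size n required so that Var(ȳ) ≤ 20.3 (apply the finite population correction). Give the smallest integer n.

498

Without fpc, n₀ = s²/D = 10200/20.3 = 502.4631.
With fpc, (1 − n/N)·s²/n ≤ D requires n ≥ n₀/(1 + n₀/N) = 502.4631/(1 + 502.4631/53775) = 497.8116.
Rounding up, n = 498.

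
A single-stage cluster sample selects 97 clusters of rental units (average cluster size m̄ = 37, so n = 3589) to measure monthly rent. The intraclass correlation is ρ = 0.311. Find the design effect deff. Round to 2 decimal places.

12.20

deff = 1 + (37 − 1)·0.311 = 1 + 11.196 = 12.196.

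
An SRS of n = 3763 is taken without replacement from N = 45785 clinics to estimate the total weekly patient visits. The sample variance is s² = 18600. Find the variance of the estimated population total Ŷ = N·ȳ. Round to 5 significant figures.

9.5100 × 10^9

Var(Ŷ) = N²·Var(ȳ) = N²·(1 − n/N)·s²/n.
f = 3763/45785 = 0.08218849; Var(ȳ) = 0.91781151·18600/3763 = 4.5366181.
Var(Ŷ) = 45785² · 4.5366181 = 9.5099593 × 10^9.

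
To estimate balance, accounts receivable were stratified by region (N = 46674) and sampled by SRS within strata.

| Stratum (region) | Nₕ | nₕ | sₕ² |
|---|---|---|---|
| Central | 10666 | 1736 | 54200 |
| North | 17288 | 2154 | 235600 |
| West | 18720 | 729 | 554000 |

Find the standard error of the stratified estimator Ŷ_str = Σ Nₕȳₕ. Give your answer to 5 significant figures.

Var(Ŷ_str) = Σₕ Nₕ²(1 − fₕ)sₕ²/nₕ.
Central: 10666²·(1 − 1736/10666)·54200/1736 = 2.9737373 × 10^9.
North: 17288²·(1 − 2154/17288)·235600/2154 = 2.8617261 × 10^10.
West: 18720²·(1 − 729/18720)·554000/729 = 2.5594308 × 10^11.
Sum = 2.8753408 × 10^11.
SE = √(2.8753408 × 10^11) = 536220.

536220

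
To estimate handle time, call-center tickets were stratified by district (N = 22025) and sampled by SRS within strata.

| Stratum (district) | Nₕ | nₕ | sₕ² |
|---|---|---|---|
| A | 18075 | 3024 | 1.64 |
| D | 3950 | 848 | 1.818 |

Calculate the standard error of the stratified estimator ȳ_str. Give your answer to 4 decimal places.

Var(ȳ_str) = Σₕ Wₕ²(1 − fₕ)sₕ²/nₕ with Wₕ = Nₕ/N, N = 22025.
A: Wₕ = 0.82065834; term = 0.82065834²·(1 − 0.16730290)·1.64/3024 = 3.0414024 × 10^-4.
D: Wₕ = 0.17934166; term = 0.17934166²·(1 − 0.21468354)·1.818/848 = 5.4150825 × 10^-5.
Sum = 3.5829107 × 10^-4.
SE = √(3.5829107 × 10^-4) = 0.0189.

0.0189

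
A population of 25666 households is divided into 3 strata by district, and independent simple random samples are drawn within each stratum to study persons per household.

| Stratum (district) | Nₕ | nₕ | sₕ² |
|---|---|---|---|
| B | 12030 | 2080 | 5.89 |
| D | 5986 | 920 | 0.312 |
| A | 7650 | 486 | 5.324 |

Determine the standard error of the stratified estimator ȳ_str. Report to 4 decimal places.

Var(ȳ_str) = Σₕ Wₕ²(1 − fₕ)sₕ²/nₕ with Wₕ = Nₕ/N, N = 25666.
B: Wₕ = 0.46871347; term = 0.46871347²·(1 − 0.17290108)·5.89/2080 = 5.145461 × 10^-4.
D: Wₕ = 0.23322684; term = 0.23322684²·(1 − 0.15369195)·0.312/920 = 1.5611775 × 10^-5.
A: Wₕ = 0.29805969; term = 0.29805969²·(1 − 0.06352941)·5.324/486 = 9.1138612 × 10^-4.
Sum = 0.001441544.
SE = √(0.001441544) = 0.0380.

0.0380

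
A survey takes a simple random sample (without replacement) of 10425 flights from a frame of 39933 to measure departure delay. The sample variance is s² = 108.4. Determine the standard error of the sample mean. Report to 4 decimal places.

0.0877

Under SRS without replacement, Var(ȳ) = (1 − f)·s²/n with f = n/N = 10425/39933 = 0.26106228.
Var(ȳ) = (1 − 0.26106228)·108.4/10425 = 0.73893772·0.010398082 = 0.0076835347.
SE(ȳ) = √(0.0076835347) = 0.0877.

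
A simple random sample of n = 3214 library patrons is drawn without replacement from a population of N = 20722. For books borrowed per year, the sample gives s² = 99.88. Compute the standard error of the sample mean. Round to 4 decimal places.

0.1620

Under SRS without replacement, Var(ȳ) = (1 − f)·s²/n with f = n/N = 3214/20722 = 0.15510086.
Var(ȳ) = (1 − 0.15510086)·99.88/3214 = 0.84489914·0.03107654 = 0.026256542.
SE(ȳ) = √(0.026256542) = 0.1620.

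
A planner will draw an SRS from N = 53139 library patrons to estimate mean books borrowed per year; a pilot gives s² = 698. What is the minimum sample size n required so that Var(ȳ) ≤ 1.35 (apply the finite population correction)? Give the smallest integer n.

Without fpc, n₀ = s²/D = 698/1.35 = 517.0370.
With fpc, (1 − n/N)·s²/n ≤ D requires n ≥ n₀/(1 + n₀/N) = 517.0370/(1 + 517.0370/53139) = 512.0548.
Rounding up, n = 513.

513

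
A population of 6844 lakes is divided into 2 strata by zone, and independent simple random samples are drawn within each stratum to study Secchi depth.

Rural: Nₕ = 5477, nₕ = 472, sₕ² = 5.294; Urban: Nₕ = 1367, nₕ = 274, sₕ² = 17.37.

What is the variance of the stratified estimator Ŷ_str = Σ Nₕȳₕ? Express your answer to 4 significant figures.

Var(Ŷ_str) = Σₕ Nₕ²(1 − fₕ)sₕ²/nₕ.
Rural: 5477²·(1 − 472/5477)·5.294/472 = 307460.1.
Urban: 1367²·(1 − 274/1367)·17.37/274 = 94719.181.
Sum = 402179.28.

402200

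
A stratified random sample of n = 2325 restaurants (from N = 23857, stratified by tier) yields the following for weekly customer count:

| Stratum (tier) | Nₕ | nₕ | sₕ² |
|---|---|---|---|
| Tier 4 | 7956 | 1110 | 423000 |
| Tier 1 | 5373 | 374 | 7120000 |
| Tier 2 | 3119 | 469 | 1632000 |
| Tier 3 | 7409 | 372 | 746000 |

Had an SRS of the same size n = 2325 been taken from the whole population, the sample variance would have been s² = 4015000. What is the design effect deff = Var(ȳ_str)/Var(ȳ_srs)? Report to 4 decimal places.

Var(ȳ_str) = Σ Wₕ²(1−fₕ)sₕ²/nₕ with Wₕ = Nₕ/23857:
  Tier 4: (7956/23857)²·(1−1110/7956)·423000/1110 = 36.468458
  Tier 1: (5373/23857)²·(1−374/5373)·7120000/374 = 898.41441
  Tier 2: (3119/23857)²·(1−469/3119)·1632000/469 = 50.533211
  Tier 3: (7409/23857)²·(1−372/7409)·746000/372 = 183.70094
  → Var(ȳ_str) = 1169.117.
Var(ȳ_srs) = (1 − 2325/23857)·4015000/2325 = 1558.5873.
deff = 1169.117 / 1558.5873 = 0.7501.

0.7501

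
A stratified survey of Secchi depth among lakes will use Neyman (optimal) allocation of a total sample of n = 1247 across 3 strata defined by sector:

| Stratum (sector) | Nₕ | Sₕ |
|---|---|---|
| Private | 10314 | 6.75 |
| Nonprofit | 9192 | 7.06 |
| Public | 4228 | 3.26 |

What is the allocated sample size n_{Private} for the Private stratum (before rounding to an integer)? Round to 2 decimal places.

585.41

Neyman allocation: nₕ = n·NₕSₕ / Σⱼ NⱼSⱼ.
Σ NⱼSⱼ = 10314·6.75 + 9192·7.06 + 4228·3.26 = 148298.3.
n_{Private} = 1247·10314·6.75 / 148298.3 = 585.41.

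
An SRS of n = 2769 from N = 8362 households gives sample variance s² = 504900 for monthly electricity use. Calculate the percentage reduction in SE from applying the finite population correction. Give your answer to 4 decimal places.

f = n/N = 2769/8362 = 0.33114088.
SE_no-fpc = √(s²/n) = 13.50334; SE_fpc = √((1−f)s²/n) = 11.043546.
Ratio = √(1−f) = 0.81783808. Reduction = 100·(1 − 0.81783808) = 18.2162%.

18.2162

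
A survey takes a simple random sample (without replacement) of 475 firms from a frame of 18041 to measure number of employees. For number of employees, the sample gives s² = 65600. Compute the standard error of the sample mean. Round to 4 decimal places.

Under SRS without replacement, Var(ȳ) = (1 − f)·s²/n with f = n/N = 475/18041 = 0.02632892.
Var(ȳ) = (1 − 0.02632892)·65600/475 = 0.97367108·138.10526 = 134.4691.
SE(ȳ) = √(134.4691) = 11.5961.

11.5961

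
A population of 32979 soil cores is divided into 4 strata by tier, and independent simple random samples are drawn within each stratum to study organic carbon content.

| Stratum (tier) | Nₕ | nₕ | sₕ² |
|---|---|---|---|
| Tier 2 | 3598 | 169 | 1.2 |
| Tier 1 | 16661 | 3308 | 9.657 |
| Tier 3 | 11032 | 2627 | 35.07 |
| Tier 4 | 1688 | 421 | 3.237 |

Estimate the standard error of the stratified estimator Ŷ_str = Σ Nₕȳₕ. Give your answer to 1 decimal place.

Var(Ŷ_str) = Σₕ Nₕ²(1 − fₕ)sₕ²/nₕ.
Tier 2: 3598²·(1 − 169/3598)·1.2/169 = 87603.849.
Tier 1: 16661²·(1 − 3308/16661)·9.657/3308 = 649466.33.
Tier 3: 11032²·(1 − 2627/11032)·35.07/2627 = 1.237849 × 10^6.
Tier 4: 1688²·(1 − 421/1688)·3.237/421 = 16444.083.
Sum = 1.9913633 × 10^6.
SE = √(1.9913633 × 10^6) = 1411.2.

1411.2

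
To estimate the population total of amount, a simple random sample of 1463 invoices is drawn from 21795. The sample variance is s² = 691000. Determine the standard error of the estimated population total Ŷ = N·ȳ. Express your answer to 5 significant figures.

Var(Ŷ) = N²·Var(ȳ) = N²·(1 − n/N)·s²/n.
f = 1463/21795 = 0.06712549; Var(ȳ) = 0.93287451·691000/1463 = 440.61264.
Var(Ŷ) = 21795² · 440.61264 = 2.0930071 × 10^11.
SE(Ŷ) = √(2.0930071 × 10^11) = 457490.

457490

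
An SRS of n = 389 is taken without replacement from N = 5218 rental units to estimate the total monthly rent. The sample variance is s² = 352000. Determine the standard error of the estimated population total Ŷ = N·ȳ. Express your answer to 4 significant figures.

Var(Ŷ) = N²·Var(ȳ) = N²·(1 − n/N)·s²/n.
f = 389/5218 = 0.07454964; Var(ȳ) = 0.92545036·352000/389 = 837.42552.
Var(Ŷ) = 5218² · 837.42552 = 2.2801023 × 10^10.
SE(Ŷ) = √(2.2801023 × 10^10) = 151000.

151000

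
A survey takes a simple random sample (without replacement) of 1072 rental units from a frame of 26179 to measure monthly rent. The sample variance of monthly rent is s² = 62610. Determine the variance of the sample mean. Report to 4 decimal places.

Under SRS without replacement, Var(ȳ) = (1 − f)·s²/n with f = n/N = 1072/26179 = 0.04094885.
Var(ȳ) = (1 − 0.04094885)·62610/1072 = 0.95905115·58.404851 = 56.013239.

56.0132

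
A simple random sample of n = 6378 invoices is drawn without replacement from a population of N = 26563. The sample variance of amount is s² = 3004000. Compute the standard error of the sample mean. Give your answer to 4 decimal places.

Under SRS without replacement, Var(ȳ) = (1 − f)·s²/n with f = n/N = 6378/26563 = 0.24010842.
Var(ȳ) = (1 − 0.24010842)·3004000/6378 = 0.75989158·470.99404 = 357.90441.
SE(ȳ) = √(357.90441) = 18.9184.

18.9184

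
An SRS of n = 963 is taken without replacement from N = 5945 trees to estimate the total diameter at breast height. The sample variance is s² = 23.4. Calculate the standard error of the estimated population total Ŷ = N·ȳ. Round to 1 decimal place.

Var(Ŷ) = N²·Var(ȳ) = N²·(1 − n/N)·s²/n.
f = 963/5945 = 0.16198486; Var(ȳ) = 0.83801514·23.4/963 = 0.020362985.
Var(Ŷ) = 5945² · 0.020362985 = 719689.49.
SE(Ŷ) = √(719689.49) = 848.3.

848.3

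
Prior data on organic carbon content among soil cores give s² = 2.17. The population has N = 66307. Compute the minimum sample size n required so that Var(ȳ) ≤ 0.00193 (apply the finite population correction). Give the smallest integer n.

1106

Without fpc, n₀ = s²/D = 2.17/0.00193 = 1124.3523.
With fpc, (1 − n/N)·s²/n ≤ D requires n ≥ n₀/(1 + n₀/N) = 1124.3523/(1 + 1124.3523/66307) = 1105.6048.
Rounding up, n = 1106.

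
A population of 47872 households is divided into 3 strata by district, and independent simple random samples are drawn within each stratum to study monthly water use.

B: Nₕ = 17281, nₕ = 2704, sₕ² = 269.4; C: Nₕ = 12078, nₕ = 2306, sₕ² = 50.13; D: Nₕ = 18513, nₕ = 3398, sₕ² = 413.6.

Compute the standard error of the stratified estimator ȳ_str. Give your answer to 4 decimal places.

Var(ȳ_str) = Σₕ Wₕ²(1 − fₕ)sₕ²/nₕ with Wₕ = Nₕ/N, N = 47872.
B: Wₕ = 0.36098346; term = 0.36098346²·(1 − 0.15647243)·269.4/2704 = 0.010951278.
C: Wₕ = 0.25229779; term = 0.25229779²·(1 − 0.19092565)·50.13/2306 = 0.0011195764.
D: Wₕ = 0.38671875; term = 0.38671875²·(1 − 0.18354670)·413.6/3398 = 0.014862058.
Sum = 0.026932912.
SE = √(0.026932912) = 0.1641.

0.1641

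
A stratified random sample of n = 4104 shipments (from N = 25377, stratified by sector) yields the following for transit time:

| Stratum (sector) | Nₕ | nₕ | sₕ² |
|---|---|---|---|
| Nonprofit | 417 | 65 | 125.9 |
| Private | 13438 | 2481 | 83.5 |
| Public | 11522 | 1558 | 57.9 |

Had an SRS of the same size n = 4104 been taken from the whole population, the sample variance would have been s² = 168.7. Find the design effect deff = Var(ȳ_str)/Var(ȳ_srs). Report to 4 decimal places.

Var(ȳ_str) = Σ Wₕ²(1−fₕ)sₕ²/nₕ with Wₕ = Nₕ/25377:
  Nonprofit: (417/25377)²·(1−65/417)·125.9/65 = 4.4147949 × 10^-4
  Private: (13438/25377)²·(1−2481/13438)·83.5/2481 = 0.0076949438
  Public: (11522/25377)²·(1−1558/11522)·57.9/1558 = 0.0066250955
  → Var(ȳ_str) = 0.014761519.
Var(ȳ_srs) = (1 − 4104/25377)·168.7/4104 = 0.034458486.
deff = 0.014761519 / 0.034458486 = 0.4284.

0.4284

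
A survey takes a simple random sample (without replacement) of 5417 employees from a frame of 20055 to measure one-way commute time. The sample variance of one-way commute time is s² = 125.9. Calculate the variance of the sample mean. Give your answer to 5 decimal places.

0.01696

Under SRS without replacement, Var(ȳ) = (1 − f)·s²/n with f = n/N = 5417/20055 = 0.27010721.
Var(ȳ) = (1 − 0.27010721)·125.9/5417 = 0.72989279·0.023241647 = 0.01696391.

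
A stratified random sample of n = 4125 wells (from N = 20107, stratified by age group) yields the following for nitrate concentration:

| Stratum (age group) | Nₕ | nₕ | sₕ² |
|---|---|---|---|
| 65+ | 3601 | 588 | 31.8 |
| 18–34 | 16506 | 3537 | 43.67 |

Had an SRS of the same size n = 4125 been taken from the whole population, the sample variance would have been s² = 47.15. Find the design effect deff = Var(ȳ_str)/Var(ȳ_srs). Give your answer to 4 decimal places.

0.8793

Var(ȳ_str) = Σ Wₕ²(1−fₕ)sₕ²/nₕ with Wₕ = Nₕ/20107:
  65+: (3601/20107)²·(1−588/3601)·31.8/588 = 0.0014513678
  18–34: (16506/20107)²·(1−3537/16506)·43.67/3537 = 0.0065373526
  → Var(ȳ_str) = 0.0079887204.
Var(ȳ_srs) = (1 − 4125/20107)·47.15/4125 = 0.0090853485.
deff = 0.0079887204 / 0.0090853485 = 0.8793.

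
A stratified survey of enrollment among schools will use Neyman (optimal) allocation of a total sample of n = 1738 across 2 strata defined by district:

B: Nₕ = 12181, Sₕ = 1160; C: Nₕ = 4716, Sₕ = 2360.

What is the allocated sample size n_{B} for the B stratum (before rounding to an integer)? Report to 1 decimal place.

Neyman allocation: nₕ = n·NₕSₕ / Σⱼ NⱼSⱼ.
Σ NⱼSⱼ = 12181·1160 + 4716·2360 = 2.525972 × 10^7.
n_{B} = 1738·12181·1160 / (2.525972 × 10^7) = 972.2.

972.2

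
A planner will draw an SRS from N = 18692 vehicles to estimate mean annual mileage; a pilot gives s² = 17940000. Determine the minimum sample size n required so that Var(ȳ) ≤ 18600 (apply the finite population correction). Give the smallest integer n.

918

Without fpc, n₀ = s²/D = 17940000/18600 = 964.5161.
With fpc, (1 − n/N)·s²/n ≤ D requires n ≥ n₀/(1 + n₀/N) = 964.5161/(1 + 964.5161/18692) = 917.1887.
Rounding up, n = 918.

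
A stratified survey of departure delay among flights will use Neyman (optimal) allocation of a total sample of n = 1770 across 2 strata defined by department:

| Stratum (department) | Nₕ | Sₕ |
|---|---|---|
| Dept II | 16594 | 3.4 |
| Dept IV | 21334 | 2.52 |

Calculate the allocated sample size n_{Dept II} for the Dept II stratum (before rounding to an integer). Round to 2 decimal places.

906.35

Neyman allocation: nₕ = n·NₕSₕ / Σⱼ NⱼSⱼ.
Σ NⱼSⱼ = 16594·3.4 + 21334·2.52 = 110181.28.
n_{Dept II} = 1770·16594·3.4 / 110181.28 = 906.35.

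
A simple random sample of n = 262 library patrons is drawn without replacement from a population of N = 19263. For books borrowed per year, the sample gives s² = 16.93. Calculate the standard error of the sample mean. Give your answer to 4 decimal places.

0.2525

Under SRS without replacement, Var(ȳ) = (1 − f)·s²/n with f = n/N = 262/19263 = 0.01360120.
Var(ȳ) = (1 − 0.01360120)·16.93/262 = 0.98639880·0.064618321 = 0.063739434.
SE(ȳ) = √(0.063739434) = 0.2525.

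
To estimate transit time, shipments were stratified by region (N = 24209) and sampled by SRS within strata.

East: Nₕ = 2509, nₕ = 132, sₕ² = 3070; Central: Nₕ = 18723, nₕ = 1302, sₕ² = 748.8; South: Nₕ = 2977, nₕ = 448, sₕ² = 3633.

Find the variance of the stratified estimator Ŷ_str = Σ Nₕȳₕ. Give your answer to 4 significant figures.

3.873 × 10^8

Var(Ŷ_str) = Σₕ Nₕ²(1 − fₕ)sₕ²/nₕ.
East: 2509²·(1 − 132/2509)·3070/132 = 1.3870569 × 10^8.
Central: 18723²·(1 − 1302/18723)·748.8/1302 = 1.8758727 × 10^8.
South: 2977²·(1 − 448/2977)·3633/448 = 6.105413 × 10^7.
Sum = 3.8734709 × 10^8.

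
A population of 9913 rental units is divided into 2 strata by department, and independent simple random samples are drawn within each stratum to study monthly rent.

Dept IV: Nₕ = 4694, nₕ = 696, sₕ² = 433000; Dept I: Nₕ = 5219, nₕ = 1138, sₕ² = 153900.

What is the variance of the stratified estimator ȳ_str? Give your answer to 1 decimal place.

Var(ȳ_str) = Σₕ Wₕ²(1 − fₕ)sₕ²/nₕ with Wₕ = Nₕ/N, N = 9913.
Dept IV: Wₕ = 0.47351962; term = 0.47351962²·(1 − 0.14827439)·433000/696 = 118.81036.
Dept I: Wₕ = 0.52648038; term = 0.52648038²·(1 − 0.21804943)·153900/1138 = 29.311635.
Sum = 148.122.

148.1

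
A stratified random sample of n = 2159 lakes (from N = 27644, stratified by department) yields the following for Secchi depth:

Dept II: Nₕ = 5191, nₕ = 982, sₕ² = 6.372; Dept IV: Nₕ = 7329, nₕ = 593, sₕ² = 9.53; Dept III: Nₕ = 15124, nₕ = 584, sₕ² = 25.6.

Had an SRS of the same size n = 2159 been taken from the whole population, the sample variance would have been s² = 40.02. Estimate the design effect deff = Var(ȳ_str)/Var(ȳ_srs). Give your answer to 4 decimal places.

0.8098

Var(ȳ_str) = Σ Wₕ²(1−fₕ)sₕ²/nₕ with Wₕ = Nₕ/27644:
  Dept II: (5191/27644)²·(1−982/5191)·6.372/982 = 1.8552074 × 10^-4
  Dept IV: (7329/27644)²·(1−593/7329)·9.53/593 = 0.0010382053
  Dept III: (15124/27644)²·(1−584/15124)·25.6/584 = 0.012614105
  → Var(ȳ_str) = 0.013837831.
Var(ȳ_srs) = (1 − 2159/27644)·40.02/2159 = 0.017088667.
deff = 0.013837831 / 0.017088667 = 0.8098.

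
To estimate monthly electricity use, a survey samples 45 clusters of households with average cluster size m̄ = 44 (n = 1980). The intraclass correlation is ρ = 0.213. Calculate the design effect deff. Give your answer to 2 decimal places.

10.16

deff = 1 + (44 − 1)·0.213 = 1 + 9.159 = 10.159.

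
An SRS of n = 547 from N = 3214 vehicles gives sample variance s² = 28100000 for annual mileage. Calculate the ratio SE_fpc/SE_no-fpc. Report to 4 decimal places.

0.9109

f = n/N = 547/3214 = 0.17019291.
SE_no-fpc = √(s²/n) = 226.65197; SE_fpc = √((1−f)s²/n) = 206.46577.
Ratio = √(1−f) = 0.91093748.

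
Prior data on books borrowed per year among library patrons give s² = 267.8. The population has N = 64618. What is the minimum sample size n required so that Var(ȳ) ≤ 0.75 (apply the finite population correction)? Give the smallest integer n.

Without fpc, n₀ = s²/D = 267.8/0.75 = 357.0667.
With fpc, (1 − n/N)·s²/n ≤ D requires n ≥ n₀/(1 + n₀/N) = 357.0667/(1 + 357.0667/64618) = 355.1045.
Rounding up, n = 356.

356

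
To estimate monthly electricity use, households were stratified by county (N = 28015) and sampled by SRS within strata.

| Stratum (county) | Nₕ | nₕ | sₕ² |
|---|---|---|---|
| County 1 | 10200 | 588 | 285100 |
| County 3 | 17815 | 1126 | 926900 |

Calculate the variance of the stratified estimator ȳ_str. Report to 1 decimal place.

372.4

Var(ȳ_str) = Σₕ Wₕ²(1 − fₕ)sₕ²/nₕ with Wₕ = Nₕ/N, N = 28015.
County 1: Wₕ = 0.36409067; term = 0.36409067²·(1 − 0.05764706)·285100/588 = 60.569302.
County 3: Wₕ = 0.63590933; term = 0.63590933²·(1 − 0.06320516)·926900/1126 = 311.83825.
Sum = 372.40755.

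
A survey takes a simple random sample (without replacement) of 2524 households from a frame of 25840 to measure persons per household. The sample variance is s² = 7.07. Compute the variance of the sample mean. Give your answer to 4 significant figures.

Under SRS without replacement, Var(ȳ) = (1 − f)·s²/n with f = n/N = 2524/25840 = 0.09767802.
Var(ȳ) = (1 − 0.09767802)·7.07/2524 = 0.90232198·0.0028011094 = 0.0025275025.

0.002528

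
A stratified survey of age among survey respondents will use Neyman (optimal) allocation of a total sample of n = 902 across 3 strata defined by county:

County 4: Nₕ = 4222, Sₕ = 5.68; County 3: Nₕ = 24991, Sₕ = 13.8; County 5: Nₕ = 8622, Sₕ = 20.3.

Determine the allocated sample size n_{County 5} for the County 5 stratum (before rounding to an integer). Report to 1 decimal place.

290.3

Neyman allocation: nₕ = n·NₕSₕ / Σⱼ NⱼSⱼ.
Σ NⱼSⱼ = 4222·5.68 + 24991·13.8 + 8622·20.3 = 543883.36.
n_{County 5} = 902·8622·20.3 / 543883.36 = 290.3.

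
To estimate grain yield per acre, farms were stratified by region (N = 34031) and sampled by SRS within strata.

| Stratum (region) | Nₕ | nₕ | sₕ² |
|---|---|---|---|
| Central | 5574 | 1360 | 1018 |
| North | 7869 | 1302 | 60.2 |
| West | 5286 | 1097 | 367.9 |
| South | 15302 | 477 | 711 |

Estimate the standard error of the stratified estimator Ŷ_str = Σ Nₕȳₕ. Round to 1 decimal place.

Var(Ŷ_str) = Σₕ Nₕ²(1 − fₕ)sₕ²/nₕ.
Central: 5574²·(1 − 1360/5574)·1018/1360 = 1.7582085 × 10^7.
North: 7869²·(1 − 1302/7869)·60.2/1302 = 2.3893076 × 10^6.
West: 5286²·(1 − 1097/5286)·367.9/1097 = 7.4260981 × 10^6.
South: 15302²·(1 − 477/15302)·711/477 = 3.3813811 × 10^8.
Sum = 3.655356 × 10^8.
SE = √(3.655356 × 10^8) = 19119.0.

19119.0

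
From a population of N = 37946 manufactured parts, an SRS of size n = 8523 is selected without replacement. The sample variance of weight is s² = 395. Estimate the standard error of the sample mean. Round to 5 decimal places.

0.18957

Under SRS without replacement, Var(ȳ) = (1 − f)·s²/n with f = n/N = 8523/37946 = 0.22460865.
Var(ȳ) = (1 − 0.22460865)·395/8523 = 0.77539135·0.046345184 = 0.035935654.
SE(ȳ) = √(0.035935654) = 0.18957.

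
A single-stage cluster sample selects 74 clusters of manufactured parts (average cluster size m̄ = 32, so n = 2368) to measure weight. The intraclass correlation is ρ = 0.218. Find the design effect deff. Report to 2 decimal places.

deff = 1 + (32 − 1)·0.218 = 1 + 6.758 = 7.758.

7.76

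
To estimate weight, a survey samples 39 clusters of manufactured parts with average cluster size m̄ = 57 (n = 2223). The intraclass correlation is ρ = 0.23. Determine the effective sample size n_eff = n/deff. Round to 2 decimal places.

160.16

deff = 1 + (57 − 1)·0.23 = 1 + 12.88 = 13.88.
n_eff = 2223 / 13.88 = 160.16.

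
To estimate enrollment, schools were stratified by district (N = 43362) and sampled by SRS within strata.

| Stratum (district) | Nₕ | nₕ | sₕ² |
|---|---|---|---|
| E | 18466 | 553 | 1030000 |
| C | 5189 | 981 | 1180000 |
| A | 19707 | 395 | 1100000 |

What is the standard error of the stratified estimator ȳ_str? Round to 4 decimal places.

Var(ȳ_str) = Σₕ Wₕ²(1 − fₕ)sₕ²/nₕ with Wₕ = Nₕ/N, N = 43362.
E: Wₕ = 0.42585674; term = 0.42585674²·(1 − 0.02994693)·1030000/553 = 327.66846.
C: Wₕ = 0.11966699; term = 0.11966699²·(1 − 0.18905377)·1180000/981 = 13.968629.
A: Wₕ = 0.45447627; term = 0.45447627²·(1 − 0.02004364)·1100000/395 = 563.66978.
Sum = 905.30687.
SE = √(905.30687) = 30.0883.

30.0883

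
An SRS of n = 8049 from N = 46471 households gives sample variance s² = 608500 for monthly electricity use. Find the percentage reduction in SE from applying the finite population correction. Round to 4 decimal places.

9.0717

f = n/N = 8049/46471 = 0.17320479.
SE_no-fpc = √(s²/n) = 8.6947946; SE_fpc = √((1−f)s²/n) = 7.9060272.
Ratio = √(1−f) = 0.90928280. Reduction = 100·(1 − 0.90928280) = 9.0717%.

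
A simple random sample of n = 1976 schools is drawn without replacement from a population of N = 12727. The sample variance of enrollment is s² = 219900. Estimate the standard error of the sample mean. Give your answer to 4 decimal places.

9.6957

Under SRS without replacement, Var(ȳ) = (1 − f)·s²/n with f = n/N = 1976/12727 = 0.15526047.
Var(ȳ) = (1 − 0.15526047)·219900/1976 = 0.84473953·111.28543 = 94.007198.
SE(ȳ) = √(94.007198) = 9.6957.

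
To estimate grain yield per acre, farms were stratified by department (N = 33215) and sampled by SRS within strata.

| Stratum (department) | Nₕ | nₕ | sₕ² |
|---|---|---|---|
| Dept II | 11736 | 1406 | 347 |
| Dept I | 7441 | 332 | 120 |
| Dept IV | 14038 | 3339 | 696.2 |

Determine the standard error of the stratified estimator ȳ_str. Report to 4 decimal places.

0.2699

Var(ȳ_str) = Σₕ Wₕ²(1 − fₕ)sₕ²/nₕ with Wₕ = Nₕ/N, N = 33215.
Dept II: Wₕ = 0.35333434; term = 0.35333434²·(1 − 0.11980232)·347/1406 = 0.027120398.
Dept I: Wₕ = 0.22402529; term = 0.22402529²·(1 − 0.04461766)·120/332 = 0.017330635.
Dept IV: Wₕ = 0.42264037; term = 0.42264037²·(1 − 0.23785440)·696.2/3339 = 0.028385563.
Sum = 0.072836596.
SE = √(0.072836596) = 0.2699.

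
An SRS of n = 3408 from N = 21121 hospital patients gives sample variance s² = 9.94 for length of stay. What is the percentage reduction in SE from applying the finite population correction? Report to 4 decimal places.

8.4225

f = n/N = 3408/21121 = 0.16135600.
SE_no-fpc = √(s²/n) = 0.054006172; SE_fpc = √((1−f)s²/n) = 0.049457507.
Ratio = √(1−f) = 0.91577508. Reduction = 100·(1 − 0.91577508) = 8.4225%.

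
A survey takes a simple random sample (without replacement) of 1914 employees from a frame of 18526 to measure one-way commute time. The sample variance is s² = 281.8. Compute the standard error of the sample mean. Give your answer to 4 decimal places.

Under SRS without replacement, Var(ȳ) = (1 − f)·s²/n with f = n/N = 1914/18526 = 0.10331426.
Var(ȳ) = (1 − 0.10331426)·281.8/1914 = 0.89668574·0.14723093 = 0.13201988.
SE(ȳ) = √(0.13201988) = 0.3633.

0.3633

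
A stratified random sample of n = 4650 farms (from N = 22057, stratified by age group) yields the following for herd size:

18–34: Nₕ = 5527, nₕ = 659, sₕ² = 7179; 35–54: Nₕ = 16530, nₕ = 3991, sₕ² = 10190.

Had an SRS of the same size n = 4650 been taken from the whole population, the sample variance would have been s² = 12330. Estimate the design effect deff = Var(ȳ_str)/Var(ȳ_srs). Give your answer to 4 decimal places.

Var(ȳ_str) = Σ Wₕ²(1−fₕ)sₕ²/nₕ with Wₕ = Nₕ/22057:
  18–34: (5527/22057)²·(1−659/5527)·7179/659 = 0.60245649
  35–54: (16530/22057)²·(1−3991/16530)·10190/3991 = 1.0877656
  → Var(ȳ_str) = 1.6902221.
Var(ȳ_srs) = (1 − 4650/22057)·12330/4650 = 2.0926067.
deff = 1.6902221 / 2.0926067 = 0.8077.

0.8077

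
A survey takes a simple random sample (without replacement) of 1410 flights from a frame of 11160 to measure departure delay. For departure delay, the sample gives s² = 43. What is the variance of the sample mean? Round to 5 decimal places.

Under SRS without replacement, Var(ȳ) = (1 − f)·s²/n with f = n/N = 1410/11160 = 0.12634409.
Var(ȳ) = (1 − 0.12634409)·43/1410 = 0.87365591·0.030496454 = 0.026643407.

0.02664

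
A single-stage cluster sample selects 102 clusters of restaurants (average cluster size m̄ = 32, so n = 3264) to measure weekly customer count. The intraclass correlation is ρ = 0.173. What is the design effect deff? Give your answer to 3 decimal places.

deff = 1 + (32 − 1)·0.173 = 1 + 5.363 = 6.363.

6.363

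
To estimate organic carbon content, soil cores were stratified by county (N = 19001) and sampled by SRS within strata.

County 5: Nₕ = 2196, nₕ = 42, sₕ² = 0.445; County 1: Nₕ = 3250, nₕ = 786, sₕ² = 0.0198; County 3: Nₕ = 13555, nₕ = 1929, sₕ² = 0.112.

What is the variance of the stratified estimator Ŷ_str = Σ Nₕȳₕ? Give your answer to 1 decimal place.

59469.0

Var(Ŷ_str) = Σₕ Nₕ²(1 − fₕ)sₕ²/nₕ.
County 5: 2196²·(1 − 42/2196)·0.445/42 = 50117.426.
County 1: 3250²·(1 − 786/3250)·0.0198/786 = 201.72824.
County 3: 13555²·(1 − 1929/13555)·0.112/1929 = 9149.885.
Sum = 59469.039.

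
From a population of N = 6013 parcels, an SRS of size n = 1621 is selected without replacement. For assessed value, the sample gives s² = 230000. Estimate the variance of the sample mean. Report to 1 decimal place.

Under SRS without replacement, Var(ȳ) = (1 − f)·s²/n with f = n/N = 1621/6013 = 0.26958257.
Var(ȳ) = (1 − 0.26958257)·230000/1621 = 0.73041743·141.88772 = 103.63727.

103.6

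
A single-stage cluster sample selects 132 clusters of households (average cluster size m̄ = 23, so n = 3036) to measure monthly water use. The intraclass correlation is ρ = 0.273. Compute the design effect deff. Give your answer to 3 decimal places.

7.006

deff = 1 + (23 − 1)·0.273 = 1 + 6.006 = 7.006.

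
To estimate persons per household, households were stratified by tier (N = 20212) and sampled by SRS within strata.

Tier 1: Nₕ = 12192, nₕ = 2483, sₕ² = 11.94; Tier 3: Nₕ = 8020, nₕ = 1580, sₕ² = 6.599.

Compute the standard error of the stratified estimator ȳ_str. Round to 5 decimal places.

Var(ȳ_str) = Σₕ Wₕ²(1 − fₕ)sₕ²/nₕ with Wₕ = Nₕ/N, N = 20212.
Tier 1: Wₕ = 0.60320602; term = 0.60320602²·(1 − 0.20365814)·11.94/2483 = 0.0013933444.
Tier 3: Wₕ = 0.39679398; term = 0.39679398²·(1 − 0.19700748)·6.599/1580 = 5.2803499 × 10^-4.
Sum = 0.0019213794.
SE = √(0.0019213794) = 0.04383.

0.04383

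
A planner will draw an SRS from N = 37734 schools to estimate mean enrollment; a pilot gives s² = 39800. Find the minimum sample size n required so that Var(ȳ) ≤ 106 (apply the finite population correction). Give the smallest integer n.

372

Without fpc, n₀ = s²/D = 39800/106 = 375.4717.
With fpc, (1 − n/N)·s²/n ≤ D requires n ≥ n₀/(1 + n₀/N) = 375.4717/(1 + 375.4717/37734) = 371.7724.
Rounding up, n = 372.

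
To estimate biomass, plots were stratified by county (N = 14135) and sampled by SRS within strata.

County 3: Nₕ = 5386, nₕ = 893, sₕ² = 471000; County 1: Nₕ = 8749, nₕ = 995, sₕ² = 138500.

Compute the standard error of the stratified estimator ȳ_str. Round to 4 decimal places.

10.5425

Var(ȳ_str) = Σₕ Wₕ²(1 − fₕ)sₕ²/nₕ with Wₕ = Nₕ/N, N = 14135.
County 3: Wₕ = 0.38103997; term = 0.38103997²·(1 − 0.16580022)·471000/893 = 63.882307.
County 1: Wₕ = 0.61896003; term = 0.61896003²·(1 − 0.11372728)·138500/995 = 47.262782.
Sum = 111.14509.
SE = √(111.14509) = 10.5425.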